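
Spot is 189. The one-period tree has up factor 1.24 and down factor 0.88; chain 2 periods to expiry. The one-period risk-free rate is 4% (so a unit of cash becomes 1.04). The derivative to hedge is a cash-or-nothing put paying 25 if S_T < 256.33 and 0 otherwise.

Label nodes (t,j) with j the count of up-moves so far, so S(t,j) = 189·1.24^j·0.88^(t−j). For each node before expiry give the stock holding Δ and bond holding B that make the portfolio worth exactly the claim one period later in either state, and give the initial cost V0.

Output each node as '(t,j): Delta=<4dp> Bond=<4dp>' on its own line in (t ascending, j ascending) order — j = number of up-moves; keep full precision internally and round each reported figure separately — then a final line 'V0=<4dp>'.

Under the risk-neutral measure, an up-move has probability p* = (R−d)/(u−d) = 0.4444 and values discount at R = 1.04.
Payoff layer (t=2): V(2,0)=25.0000, V(2,1)=25.0000, V(2,2)=0.0000
(1,0): S=166.3200. Δ = (V_up−V_dn)/(S_up−S_dn) = (25.0000−25.0000)/(206.2368−146.3616) = 0.0000. V = [p*·25.0000 + (1−p*)·25.0000]/1.04 = 24.0385. B = V − Δ·S = 24.0385.
(1,1): S=234.3600. Δ = (V_up−V_dn)/(S_up−S_dn) = (0.0000−25.0000)/(290.6064−206.2368) = -0.2963. V = [p*·0.0000 + (1−p*)·25.0000]/1.04 = 13.3547. B = V − Δ·S = 82.7991.
(0,0): S=189.0000. Δ = (V_up−V_dn)/(S_up−S_dn) = (13.3547−24.0385)/(234.3600−166.3200) = -0.1570. V = [p*·13.3547 + (1−p*)·24.0385]/1.04 = 18.5482. B = V − Δ·S = 48.2253.
Root portfolio cost Δ·189+B reproduces V0=18.5482.

(0,0): Delta=-0.1570 Bond=48.2253
(1,0): Delta=0.0000 Bond=24.0385
(1,1): Delta=-0.2963 Bond=82.7991
V0=18.5482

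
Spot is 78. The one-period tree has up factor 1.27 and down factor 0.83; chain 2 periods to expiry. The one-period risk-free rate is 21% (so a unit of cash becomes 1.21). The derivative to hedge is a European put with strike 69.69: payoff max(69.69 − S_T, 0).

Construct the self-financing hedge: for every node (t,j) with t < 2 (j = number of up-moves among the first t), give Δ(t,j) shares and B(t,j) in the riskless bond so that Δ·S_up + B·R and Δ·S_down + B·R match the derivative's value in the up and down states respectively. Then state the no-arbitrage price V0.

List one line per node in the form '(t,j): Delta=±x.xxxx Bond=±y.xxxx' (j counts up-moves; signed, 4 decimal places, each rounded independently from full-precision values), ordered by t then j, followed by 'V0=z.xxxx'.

(0,0): Delta=-0.0524 Bond=4.2894
(1,0): Delta=-0.5601 Bond=38.0614
(1,1): Delta=0.0000 Bond=0.0000
V0=0.2026

Since d<R<u, set p* = (R−d)/(u−d) = 0.8636; price each node as the discounted p*-expectation of its children.
Payoff layer (t=2): V(2,0)=15.9558, V(2,1)=0.0000, V(2,2)=0.0000
  t=1,j=0: stock 64.7400 → up 82.2198 (V=0.0000), down 53.7342 (V=15.9558). Price 1.7982; hedge Δ=-0.5601, bond B=38.0614.
  t=1,j=1: stock 99.0600 → up 125.8062 (V=0.0000), down 82.2198 (V=0.0000). Price 0.0000; hedge Δ=0.0000, bond B=0.0000.
  t=0,j=0: stock 78.0000 → up 99.0600 (V=0.0000), down 64.7400 (V=1.7982). Price 0.2026; hedge Δ=-0.0524, bond B=4.2894.
The time-0 hedge costs 0.2026, which is the no-arbitrage price.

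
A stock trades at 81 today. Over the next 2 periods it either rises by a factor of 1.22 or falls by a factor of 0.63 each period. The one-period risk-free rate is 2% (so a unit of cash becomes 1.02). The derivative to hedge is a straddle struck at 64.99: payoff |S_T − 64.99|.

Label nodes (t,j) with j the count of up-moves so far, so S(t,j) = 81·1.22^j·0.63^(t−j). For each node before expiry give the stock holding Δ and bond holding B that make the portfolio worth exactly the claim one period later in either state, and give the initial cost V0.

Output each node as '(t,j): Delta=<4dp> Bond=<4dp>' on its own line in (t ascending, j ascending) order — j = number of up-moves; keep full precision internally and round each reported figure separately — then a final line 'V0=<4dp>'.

(0,0): Delta=0.5071 Bond=-12.9342
(1,0): Delta=-1.0000 Bond=63.7157
(1,1): Delta=0.9062 Bond=-52.6331
V0=28.1429

Risk-neutral probability p* = (R−d)/(u−d) = (1.02−0.63)/(1.22−0.63) = 0.6610.
Terminal values V(2,·): V(2,0)=32.8411, V(2,1)=2.7334, V(2,2)=55.5704
  t=1,j=0: stock 51.0300 → up 62.2566 (V=2.7334), down 32.1489 (V=32.8411). Price 12.6857; hedge Δ=-1.0000, bond B=63.7157.
  t=1,j=1: stock 98.8200 → up 120.5604 (V=55.5704), down 62.2566 (V=2.7334). Price 36.9211; hedge Δ=0.9062, bond B=-52.6331.
  t=0,j=0: stock 81.0000 → up 98.8200 (V=36.9211), down 51.0300 (V=12.6857). Price 28.1429; hedge Δ=0.5071, bond B=-12.9342.
Check: Δ(0,0)·S0 + B(0,0) = 28.1429 = V0.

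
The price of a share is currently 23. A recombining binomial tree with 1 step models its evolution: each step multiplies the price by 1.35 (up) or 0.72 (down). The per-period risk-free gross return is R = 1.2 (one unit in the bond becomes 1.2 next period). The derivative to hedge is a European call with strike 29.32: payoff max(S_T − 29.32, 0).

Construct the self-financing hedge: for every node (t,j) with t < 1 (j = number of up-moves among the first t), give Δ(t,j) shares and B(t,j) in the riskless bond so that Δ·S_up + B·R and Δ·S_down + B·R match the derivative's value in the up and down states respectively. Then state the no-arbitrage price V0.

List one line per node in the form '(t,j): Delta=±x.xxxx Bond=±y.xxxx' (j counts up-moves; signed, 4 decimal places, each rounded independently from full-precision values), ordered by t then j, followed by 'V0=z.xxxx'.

(0,0): Delta=0.1194 Bond=-1.6476
V0=1.0984

The replicating-portfolio and risk-neutral prices coincide; use p* = (1.2−0.72)/(1.35−0.72) = 0.7619 for the latter.
At expiry t=1: V(1,0)=0.0000, V(1,1)=1.7300
(0,0): S=23.0000. Δ = (V_up−V_dn)/(S_up−S_dn) = (1.7300−0.0000)/(31.0500−16.5600) = 0.1194. V = [p*·1.7300 + (1−p*)·0.0000]/1.2 = 1.0984. B = V − Δ·S = -1.6476.
Each (Δ,B) replicates both successor values, so the strategy is self-financing and V0 is arbitrage-free.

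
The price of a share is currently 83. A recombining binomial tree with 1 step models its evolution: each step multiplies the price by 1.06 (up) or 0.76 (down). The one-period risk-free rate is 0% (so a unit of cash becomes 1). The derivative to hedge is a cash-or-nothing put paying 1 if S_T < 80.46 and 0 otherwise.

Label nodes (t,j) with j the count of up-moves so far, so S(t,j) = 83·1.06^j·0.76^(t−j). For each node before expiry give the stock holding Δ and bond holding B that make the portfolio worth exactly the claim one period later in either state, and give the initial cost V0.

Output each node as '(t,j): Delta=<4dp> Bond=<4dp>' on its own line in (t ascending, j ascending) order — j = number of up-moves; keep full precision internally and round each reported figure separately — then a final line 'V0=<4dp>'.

The replicating-portfolio and risk-neutral prices coincide; use p* = (1−0.76)/(1.06−0.76) = 0.8000 for the latter.
Terminal payoffs: V(1,0)=1.0000, V(1,1)=0.0000
Node (0,0) S=83.0000: V=(p*·0.0000+(1−p*)·1.0000)/1=0.2000; Δ=(0.0000−1.0000)/(87.9800−63.0800)=-0.0402; B=V−Δ·S=3.5333
Root portfolio cost Δ·83+B reproduces V0=0.2000.

(0,0): Delta=-0.0402 Bond=3.5333
V0=0.2000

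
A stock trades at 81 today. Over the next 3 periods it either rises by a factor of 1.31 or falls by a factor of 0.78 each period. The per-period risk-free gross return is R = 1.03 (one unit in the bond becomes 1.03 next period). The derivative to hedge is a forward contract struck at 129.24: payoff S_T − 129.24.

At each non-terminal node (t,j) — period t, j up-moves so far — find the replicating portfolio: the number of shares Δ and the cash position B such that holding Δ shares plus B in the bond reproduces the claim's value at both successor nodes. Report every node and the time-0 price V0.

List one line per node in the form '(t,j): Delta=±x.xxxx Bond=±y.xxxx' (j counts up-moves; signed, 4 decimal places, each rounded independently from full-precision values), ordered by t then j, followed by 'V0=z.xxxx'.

Since d<R<u, set p* = (R−d)/(u−d) = 0.4717; price each node as the discounted p*-expectation of its children.
Payoff layer (t=3): V(3,0)=-90.8013, V(3,1)=-64.6827, V(3,2)=-20.8168, V(3,3)=52.8554
  t=2,j=0: stock 49.2804 → up 64.5573 (V=-64.6827), down 38.4387 (V=-90.8013). Price -76.1953; hedge Δ=1.0000, bond B=-125.4757.
  t=2,j=1: stock 82.7658 → up 108.4232 (V=-20.8168), down 64.5573 (V=-64.6827). Price -42.7099; hedge Δ=1.0000, bond B=-125.4757.
  t=2,j=2: stock 139.0041 → up 182.0954 (V=52.8554), down 108.4232 (V=-20.8168). Price 13.5284; hedge Δ=1.0000, bond B=-125.4757.
  t=1,j=0: stock 63.1800 → up 82.7658 (V=-42.7099), down 49.2804 (V=-76.1953). Price -58.6411; hedge Δ=1.0000, bond B=-121.8211.
  t=1,j=1: stock 106.1100 → up 139.0041 (V=13.5284), down 82.7658 (V=-42.7099). Price -15.7111; hedge Δ=1.0000, bond B=-121.8211.
  t=0,j=0: stock 81.0000 → up 106.1100 (V=-15.7111), down 63.1800 (V=-58.6411). Price -37.2729; hedge Δ=1.0000, bond B=-118.2729.
Each (Δ,B) replicates both successor values, so the strategy is self-financing and V0 is arbitrage-free.

(0,0): Delta=1.0000 Bond=-118.2729
(1,0): Delta=1.0000 Bond=-121.8211
(1,1): Delta=1.0000 Bond=-121.8211
(2,0): Delta=1.0000 Bond=-125.4757
(2,1): Delta=1.0000 Bond=-125.4757
(2,2): Delta=1.0000 Bond=-125.4757
V0=-37.2729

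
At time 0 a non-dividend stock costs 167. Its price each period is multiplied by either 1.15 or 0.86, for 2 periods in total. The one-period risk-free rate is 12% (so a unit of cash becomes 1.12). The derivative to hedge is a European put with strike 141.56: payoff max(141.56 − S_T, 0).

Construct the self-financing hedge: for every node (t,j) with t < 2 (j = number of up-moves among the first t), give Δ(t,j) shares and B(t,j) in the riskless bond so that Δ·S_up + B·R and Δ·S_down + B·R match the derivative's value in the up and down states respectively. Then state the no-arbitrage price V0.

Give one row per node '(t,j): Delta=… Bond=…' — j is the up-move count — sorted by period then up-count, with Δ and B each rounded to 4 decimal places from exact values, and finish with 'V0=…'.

Under the risk-neutral measure, an up-move has probability p* = (R−d)/(u−d) = 0.8966 and values discount at R = 1.12.
Terminal values V(2,·): V(2,0)=18.0468, V(2,1)=0.0000, V(2,2)=0.0000
(1,0): S=143.6200. Δ = (V_up−V_dn)/(S_up−S_dn) = (0.0000−18.0468)/(165.1630−123.5132) = -0.4333. V = [p*·0.0000 + (1−p*)·18.0468]/1.12 = 1.6669. B = V − Δ·S = 63.8972.
(1,1): S=192.0500. Δ = (V_up−V_dn)/(S_up−S_dn) = (0.0000−0.0000)/(220.8575−165.1630) = 0.0000. V = [p*·0.0000 + (1−p*)·0.0000]/1.12 = 0.0000. B = V − Δ·S = 0.0000.
(0,0): S=167.0000. Δ = (V_up−V_dn)/(S_up−S_dn) = (0.0000−1.6669)/(192.0500−143.6200) = -0.0344. V = [p*·0.0000 + (1−p*)·1.6669]/1.12 = 0.1540. B = V − Δ·S = 5.9018.
The time-0 hedge costs 0.1540, which is the no-arbitrage price.

(0,0): Delta=-0.0344 Bond=5.9018
(1,0): Delta=-0.4333 Bond=63.8972
(1,1): Delta=0.0000 Bond=0.0000
V0=0.1540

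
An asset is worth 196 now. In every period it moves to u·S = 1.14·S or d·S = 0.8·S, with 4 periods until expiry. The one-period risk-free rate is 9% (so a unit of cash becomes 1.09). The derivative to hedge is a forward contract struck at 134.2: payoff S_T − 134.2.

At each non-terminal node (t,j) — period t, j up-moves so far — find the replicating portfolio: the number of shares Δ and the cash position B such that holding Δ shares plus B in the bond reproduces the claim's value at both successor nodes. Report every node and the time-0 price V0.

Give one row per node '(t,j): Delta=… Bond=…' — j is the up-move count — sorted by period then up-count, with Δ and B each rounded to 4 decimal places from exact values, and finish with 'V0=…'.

(0,0): Delta=1.0000 Bond=-95.0707
(1,0): Delta=1.0000 Bond=-103.6270
(1,1): Delta=1.0000 Bond=-103.6270
(2,0): Delta=1.0000 Bond=-112.9535
(2,1): Delta=1.0000 Bond=-112.9535
(2,2): Delta=1.0000 Bond=-112.9535
(3,0): Delta=1.0000 Bond=-123.1193
(3,1): Delta=1.0000 Bond=-123.1193
(3,2): Delta=1.0000 Bond=-123.1193
(3,3): Delta=1.0000 Bond=-123.1193
V0=100.9293

No-arbitrage ⇒ martingale measure with p* = (R−d)/(u−d) = 0.8529.
Terminal values V(4,·): V(4,0)=-53.9184, V(4,1)=-19.7987, V(4,2)=28.8218, V(4,3)=98.1061, V(4,4)=196.8362
Node (3,0) S=100.3520: V=(p*·-19.7987+(1−p*)·-53.9184)/1.09=-22.7673; Δ=(-19.7987−-53.9184)/(114.4013−80.2816)=1.0000; B=V−Δ·S=-123.1193
Node (3,1) S=143.0016: V=(p*·28.8218+(1−p*)·-19.7987)/1.09=19.8823; Δ=(28.8218−-19.7987)/(163.0218−114.4013)=1.0000; B=V−Δ·S=-123.1193
Node (3,2) S=203.7773: V=(p*·98.1061+(1−p*)·28.8218)/1.09=80.6580; Δ=(98.1061−28.8218)/(232.3061−163.0218)=1.0000; B=V−Δ·S=-123.1193
Node (3,3) S=290.3826: V=(p*·196.8362+(1−p*)·98.1061)/1.09=167.2634; Δ=(196.8362−98.1061)/(331.0362−232.3061)=1.0000; B=V−Δ·S=-123.1193
Node (2,0) S=125.4400: V=(p*·19.8823+(1−p*)·-22.7673)/1.09=12.4865; Δ=(19.8823−-22.7673)/(143.0016−100.3520)=1.0000; B=V−Δ·S=-112.9535
Node (2,1) S=178.7520: V=(p*·80.6580+(1−p*)·19.8823)/1.09=65.7985; Δ=(80.6580−19.8823)/(203.7773−143.0016)=1.0000; B=V−Δ·S=-112.9535
Node (2,2) S=254.7216: V=(p*·167.2634+(1−p*)·80.6580)/1.09=141.7681; Δ=(167.2634−80.6580)/(290.3826−203.7773)=1.0000; B=V−Δ·S=-112.9535
Node (1,0) S=156.8000: V=(p*·65.7985+(1−p*)·12.4865)/1.09=53.1730; Δ=(65.7985−12.4865)/(178.7520−125.4400)=1.0000; B=V−Δ·S=-103.6270
Node (1,1) S=223.4400: V=(p*·141.7681+(1−p*)·65.7985)/1.09=119.8130; Δ=(141.7681−65.7985)/(254.7216−178.7520)=1.0000; B=V−Δ·S=-103.6270
Node (0,0) S=196.0000: V=(p*·119.8130+(1−p*)·53.1730)/1.09=100.9293; Δ=(119.8130−53.1730)/(223.4400−156.8000)=1.0000; B=V−Δ·S=-95.0707
Each (Δ,B) replicates both successor values, so the strategy is self-financing and V0 is arbitrage-free.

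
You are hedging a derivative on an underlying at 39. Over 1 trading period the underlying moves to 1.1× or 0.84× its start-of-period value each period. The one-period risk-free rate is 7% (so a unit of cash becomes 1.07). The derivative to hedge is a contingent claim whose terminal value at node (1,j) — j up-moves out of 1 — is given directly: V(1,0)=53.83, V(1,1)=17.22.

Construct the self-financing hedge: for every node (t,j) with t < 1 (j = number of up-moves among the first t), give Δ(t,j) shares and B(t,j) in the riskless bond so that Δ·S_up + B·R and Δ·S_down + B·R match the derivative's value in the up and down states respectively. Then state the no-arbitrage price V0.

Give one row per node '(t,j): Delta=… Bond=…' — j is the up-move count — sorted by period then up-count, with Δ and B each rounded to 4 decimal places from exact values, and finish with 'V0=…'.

(0,0): Delta=-3.6105 Bond=160.8490
V0=20.0413

No-arbitrage ⇒ martingale measure with p* = (R−d)/(u−d) = 0.8846.
Terminal payoffs: V(1,0)=53.8300, V(1,1)=17.2200
Node (0,0) S=39.0000: V=(p*·17.2200+(1−p*)·53.8300)/1.07=20.0413; Δ=(17.2200−53.8300)/(42.9000−32.7600)=-3.6105; B=V−Δ·S=160.8490
Each (Δ,B) replicates both successor values, so the strategy is self-financing and V0 is arbitrage-free.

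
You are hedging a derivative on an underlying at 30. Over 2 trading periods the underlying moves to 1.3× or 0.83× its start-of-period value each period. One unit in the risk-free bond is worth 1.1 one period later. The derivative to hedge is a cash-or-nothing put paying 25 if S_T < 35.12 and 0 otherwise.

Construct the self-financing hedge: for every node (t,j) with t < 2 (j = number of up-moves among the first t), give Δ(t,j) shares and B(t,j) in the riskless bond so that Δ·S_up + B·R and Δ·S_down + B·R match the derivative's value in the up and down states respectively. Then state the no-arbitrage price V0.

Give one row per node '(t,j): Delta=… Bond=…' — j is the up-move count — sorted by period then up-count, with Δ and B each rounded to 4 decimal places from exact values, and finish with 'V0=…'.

(0,0): Delta=-0.9260 Bond=41.6216
(1,0): Delta=0.0000 Bond=22.7273
(1,1): Delta=-1.3639 Bond=62.8627
V0=13.8427

Under the risk-neutral measure, an up-move has probability p* = (R−d)/(u−d) = 0.5745 and values discount at R = 1.1.
Payoff layer (t=2): V(2,0)=25.0000, V(2,1)=25.0000, V(2,2)=0.0000
  t=1,j=0: stock 24.9000 → up 32.3700 (V=25.0000), down 20.6670 (V=25.0000). Price 22.7273; hedge Δ=0.0000, bond B=22.7273.
  t=1,j=1: stock 39.0000 → up 50.7000 (V=0.0000), down 32.3700 (V=25.0000). Price 9.6712; hedge Δ=-1.3639, bond B=62.8627.
  t=0,j=0: stock 30.0000 → up 39.0000 (V=9.6712), down 24.9000 (V=22.7273). Price 13.8427; hedge Δ=-0.9260, bond B=41.6216.
Check: Δ(0,0)·S0 + B(0,0) = 13.8427 = V0.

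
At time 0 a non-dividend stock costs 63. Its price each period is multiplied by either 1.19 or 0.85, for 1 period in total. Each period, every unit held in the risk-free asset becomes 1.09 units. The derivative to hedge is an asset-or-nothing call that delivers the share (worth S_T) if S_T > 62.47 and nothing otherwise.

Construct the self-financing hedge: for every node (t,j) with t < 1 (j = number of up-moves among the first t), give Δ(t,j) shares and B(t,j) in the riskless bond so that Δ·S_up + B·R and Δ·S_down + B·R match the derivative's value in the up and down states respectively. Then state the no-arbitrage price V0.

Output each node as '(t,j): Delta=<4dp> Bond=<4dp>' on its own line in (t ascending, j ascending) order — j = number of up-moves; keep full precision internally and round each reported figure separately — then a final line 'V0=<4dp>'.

(0,0): Delta=3.5000 Bond=-171.9495
V0=48.5505

Risk-neutral probability p* = (R−d)/(u−d) = (1.09−0.85)/(1.19−0.85) = 0.7059.
Terminal values V(1,·): V(1,0)=0.0000, V(1,1)=74.9700
(0,0): S=63.0000. Δ = (V_up−V_dn)/(S_up−S_dn) = (74.9700−0.0000)/(74.9700−53.5500) = 3.5000. V = [p*·74.9700 + (1−p*)·0.0000]/1.09 = 48.5505. B = V − Δ·S = -171.9495.
Root portfolio cost Δ·63+B reproduces V0=48.5505.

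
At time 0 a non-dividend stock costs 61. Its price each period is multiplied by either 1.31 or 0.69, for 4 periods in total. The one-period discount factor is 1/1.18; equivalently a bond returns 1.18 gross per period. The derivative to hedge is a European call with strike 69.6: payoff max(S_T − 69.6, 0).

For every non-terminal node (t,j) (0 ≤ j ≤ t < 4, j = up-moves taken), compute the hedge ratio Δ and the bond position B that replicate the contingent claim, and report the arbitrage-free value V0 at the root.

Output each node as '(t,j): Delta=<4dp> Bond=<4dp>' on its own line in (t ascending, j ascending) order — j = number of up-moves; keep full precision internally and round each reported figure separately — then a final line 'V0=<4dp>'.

Risk-neutral probability p* = (R−d)/(u−d) = (1.18−0.69)/(1.31−0.69) = 0.7903.
At expiry t=4: V(4,0)=0.0000, V(4,1)=0.0000, V(4,2)=0.0000, V(4,3)=25.0222, V(4,4)=110.0450
Node (3,0) S=20.0390: V=(p*·0.0000+(1−p*)·0.0000)/1.18=0.0000; Δ=(0.0000−0.0000)/(26.2512−13.8269)=0.0000; B=V−Δ·S=0.0000
Node (3,1) S=38.0452: V=(p*·0.0000+(1−p*)·0.0000)/1.18=0.0000; Δ=(0.0000−0.0000)/(49.8391−26.2512)=0.0000; B=V−Δ·S=0.0000
Node (3,2) S=72.2306: V=(p*·25.0222+(1−p*)·0.0000)/1.18=16.7590; Δ=(25.0222−0.0000)/(94.6222−49.8391)=0.5587; B=V−Δ·S=-23.5993
Node (3,3) S=137.1336: V=(p*·110.0450+(1−p*)·25.0222)/1.18=78.1505; Δ=(110.0450−25.0222)/(179.6450−94.6222)=1.0000; B=V−Δ·S=-58.9831
Node (2,0) S=29.0421: V=(p*·0.0000+(1−p*)·0.0000)/1.18=0.0000; Δ=(0.0000−0.0000)/(38.0452−20.0390)=0.0000; B=V−Δ·S=0.0000
Node (2,1) S=55.1379: V=(p*·16.7590+(1−p*)·0.0000)/1.18=11.2246; Δ=(16.7590−0.0000)/(72.2306−38.0452)=0.4902; B=V−Δ·S=-15.8060
Node (2,2) S=104.6821: V=(p*·78.1505+(1−p*)·16.7590)/1.18=55.3204; Δ=(78.1505−16.7590)/(137.1336−72.2306)=0.9459; B=V−Δ·S=-43.6982
Node (1,0) S=42.0900: V=(p*·11.2246+(1−p*)·0.0000)/1.18=7.5178; Δ=(11.2246−0.0000)/(55.1379−29.0421)=0.4301; B=V−Δ·S=-10.5863
Node (1,1) S=79.9100: V=(p*·55.3204+(1−p*)·11.2246)/1.18=39.0462; Δ=(55.3204−11.2246)/(104.6821−55.1379)=0.8900; B=V−Δ·S=-32.0761
Node (0,0) S=61.0000: V=(p*·39.0462+(1−p*)·7.5178)/1.18=27.4876; Δ=(39.0462−7.5178)/(79.9100−42.0900)=0.8336; B=V−Δ·S=-23.3646
Each (Δ,B) replicates both successor values, so the strategy is self-financing and V0 is arbitrage-free.

(0,0): Delta=0.8336 Bond=-23.3646
(1,0): Delta=0.4301 Bond=-10.5863
(1,1): Delta=0.8900 Bond=-32.0761
(2,0): Delta=0.0000 Bond=0.0000
(2,1): Delta=0.4902 Bond=-15.8060
(2,2): Delta=0.9459 Bond=-43.6982
(3,0): Delta=0.0000 Bond=0.0000
(3,1): Delta=0.0000 Bond=0.0000
(3,2): Delta=0.5587 Bond=-23.5993
(3,3): Delta=1.0000 Bond=-58.9831
V0=27.4876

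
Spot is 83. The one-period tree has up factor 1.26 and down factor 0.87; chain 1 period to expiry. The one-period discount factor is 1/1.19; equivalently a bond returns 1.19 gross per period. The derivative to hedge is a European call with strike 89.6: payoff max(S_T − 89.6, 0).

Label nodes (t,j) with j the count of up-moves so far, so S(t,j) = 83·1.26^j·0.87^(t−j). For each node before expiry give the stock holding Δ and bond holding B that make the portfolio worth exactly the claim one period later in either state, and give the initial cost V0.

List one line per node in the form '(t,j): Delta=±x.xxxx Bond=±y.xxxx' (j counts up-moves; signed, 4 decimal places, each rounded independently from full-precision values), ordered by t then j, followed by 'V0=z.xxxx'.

(0,0): Delta=0.4628 Bond=-28.0814
V0=10.3288

Risk-neutral probability p* = (R−d)/(u−d) = (1.19−0.87)/(1.26−0.87) = 0.8205.
Terminal values V(1,·): V(1,0)=0.0000, V(1,1)=14.9800
(0,0): S=83.0000. Δ = (V_up−V_dn)/(S_up−S_dn) = (14.9800−0.0000)/(104.5800−72.2100) = 0.4628. V = [p*·14.9800 + (1−p*)·0.0000]/1.19 = 10.3288. B = V − Δ·S = -28.0814.
Root portfolio cost Δ·83+B reproduces V0=10.3288.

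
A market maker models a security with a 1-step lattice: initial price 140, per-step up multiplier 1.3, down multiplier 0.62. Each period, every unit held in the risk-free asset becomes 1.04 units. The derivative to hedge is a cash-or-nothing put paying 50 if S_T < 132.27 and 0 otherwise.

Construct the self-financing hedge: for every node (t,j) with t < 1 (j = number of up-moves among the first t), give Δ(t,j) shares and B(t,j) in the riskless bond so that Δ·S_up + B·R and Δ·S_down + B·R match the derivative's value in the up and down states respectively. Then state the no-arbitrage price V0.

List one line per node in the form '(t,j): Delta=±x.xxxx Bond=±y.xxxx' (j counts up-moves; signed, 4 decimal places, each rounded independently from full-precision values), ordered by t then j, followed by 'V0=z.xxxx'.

(0,0): Delta=-0.5252 Bond=91.9118
V0=18.3824

Risk-neutral probability p* = (R−d)/(u−d) = (1.04−0.62)/(1.3−0.62) = 0.6176.
Payoff layer (t=1): V(1,0)=50.0000, V(1,1)=0.0000
  t=0,j=0: stock 140.0000 → up 182.0000 (V=0.0000), down 86.8000 (V=50.0000). Price 18.3824; hedge Δ=-0.5252, bond B=91.9118.
Each (Δ,B) replicates both successor values, so the strategy is self-financing and V0 is arbitrage-free.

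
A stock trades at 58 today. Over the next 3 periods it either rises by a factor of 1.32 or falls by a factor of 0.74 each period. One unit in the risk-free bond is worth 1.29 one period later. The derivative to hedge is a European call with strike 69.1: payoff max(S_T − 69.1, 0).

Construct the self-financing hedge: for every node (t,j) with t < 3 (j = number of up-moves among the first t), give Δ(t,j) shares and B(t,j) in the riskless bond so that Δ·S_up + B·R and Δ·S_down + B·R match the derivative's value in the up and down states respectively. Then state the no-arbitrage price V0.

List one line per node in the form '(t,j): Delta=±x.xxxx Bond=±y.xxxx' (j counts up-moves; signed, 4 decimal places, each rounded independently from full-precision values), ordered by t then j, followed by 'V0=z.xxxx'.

(0,0): Delta=0.9515 Bond=-29.2767
(1,0): Delta=0.1678 Bond=-4.1324
(1,1): Delta=0.9755 Bond=-39.6016
(2,0): Delta=0.0000 Bond=0.0000
(2,1): Delta=0.1730 Bond=-5.6215
(2,2): Delta=1.0000 Bond=-53.5659
V0=25.9102

Risk-neutral probability p* = (R−d)/(u−d) = (1.29−0.74)/(1.32−0.74) = 0.9483.
Terminal payoffs: V(3,0)=0.0000, V(3,1)=0.0000, V(3,2)=5.6838, V(3,3)=64.2981
  t=2,j=0: stock 31.7608 → up 41.9243 (V=0.0000), down 23.5030 (V=0.0000). Price 0.0000; hedge Δ=0.0000, bond B=0.0000.
  t=2,j=1: stock 56.6544 → up 74.7838 (V=5.6838), down 41.9243 (V=0.0000). Price 4.1782; hedge Δ=0.1730, bond B=-5.6215.
  t=2,j=2: stock 101.0592 → up 133.3981 (V=64.2981), down 74.7838 (V=5.6838). Price 47.4933; hedge Δ=1.0000, bond B=-53.5659.
  t=1,j=0: stock 42.9200 → up 56.6544 (V=4.1782), down 31.7608 (V=0.0000). Price 3.0714; hedge Δ=0.1678, bond B=-4.1324.
  t=1,j=1: stock 76.5600 → up 101.0592 (V=47.4933), down 56.6544 (V=4.1782). Price 35.0797; hedge Δ=0.9755, bond B=-39.6016.
  t=0,j=0: stock 58.0000 → up 76.5600 (V=35.0797), down 42.9200 (V=3.0714). Price 25.9102; hedge Δ=0.9515, bond B=-29.2767.
Check: Δ(0,0)·S0 + B(0,0) = 25.9102 = V0.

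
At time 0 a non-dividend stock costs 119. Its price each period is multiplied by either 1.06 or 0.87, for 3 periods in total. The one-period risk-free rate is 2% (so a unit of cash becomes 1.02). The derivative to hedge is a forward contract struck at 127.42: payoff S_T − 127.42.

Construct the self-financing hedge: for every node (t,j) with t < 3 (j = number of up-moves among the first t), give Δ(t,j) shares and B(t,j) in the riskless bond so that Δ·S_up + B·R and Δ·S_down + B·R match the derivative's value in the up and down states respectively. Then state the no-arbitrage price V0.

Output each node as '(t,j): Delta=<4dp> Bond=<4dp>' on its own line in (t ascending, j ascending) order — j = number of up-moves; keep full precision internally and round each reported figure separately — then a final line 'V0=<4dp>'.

The replicating-portfolio and risk-neutral prices coincide; use p* = (1.02−0.87)/(1.06−0.87) = 0.7895 for the latter.
Payoff layer (t=3): V(3,0)=-49.0581, V(3,1)=-31.9446, V(3,2)=-11.0937, V(3,3)=14.3109
Node (2,0) S=90.0711: V=(p*·-31.9446+(1−p*)·-49.0581)/1.02=-34.8505; Δ=(-31.9446−-49.0581)/(95.4754−78.3619)=1.0000; B=V−Δ·S=-124.9216
Node (2,1) S=109.7418: V=(p*·-11.0937+(1−p*)·-31.9446)/1.02=-15.1798; Δ=(-11.0937−-31.9446)/(116.3263−95.4754)=1.0000; B=V−Δ·S=-124.9216
Node (2,2) S=133.7084: V=(p*·14.3109+(1−p*)·-11.0937)/1.02=8.7868; Δ=(14.3109−-11.0937)/(141.7309−116.3263)=1.0000; B=V−Δ·S=-124.9216
Node (1,0) S=103.5300: V=(p*·-15.1798+(1−p*)·-34.8505)/1.02=-18.9421; Δ=(-15.1798−-34.8505)/(109.7418−90.0711)=1.0000; B=V−Δ·S=-122.4721
Node (1,1) S=126.1400: V=(p*·8.7868+(1−p*)·-15.1798)/1.02=3.6679; Δ=(8.7868−-15.1798)/(133.7084−109.7418)=1.0000; B=V−Δ·S=-122.4721
Node (0,0) S=119.0000: V=(p*·3.6679+(1−p*)·-18.9421)/1.02=-1.0707; Δ=(3.6679−-18.9421)/(126.1400−103.5300)=1.0000; B=V−Δ·S=-120.0707
Each (Δ,B) replicates both successor values, so the strategy is self-financing and V0 is arbitrage-free.

(0,0): Delta=1.0000 Bond=-120.0707
(1,0): Delta=1.0000 Bond=-122.4721
(1,1): Delta=1.0000 Bond=-122.4721
(2,0): Delta=1.0000 Bond=-124.9216
(2,1): Delta=1.0000 Bond=-124.9216
(2,2): Delta=1.0000 Bond=-124.9216
V0=-1.0707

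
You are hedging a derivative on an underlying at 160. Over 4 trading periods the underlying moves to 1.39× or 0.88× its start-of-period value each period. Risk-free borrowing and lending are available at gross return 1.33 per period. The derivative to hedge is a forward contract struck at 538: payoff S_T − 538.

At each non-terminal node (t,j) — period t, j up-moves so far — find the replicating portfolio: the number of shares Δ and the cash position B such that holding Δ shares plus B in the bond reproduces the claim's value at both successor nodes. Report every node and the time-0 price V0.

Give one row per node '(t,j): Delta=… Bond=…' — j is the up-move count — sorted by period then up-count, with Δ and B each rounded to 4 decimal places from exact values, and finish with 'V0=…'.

Risk-neutral probability p* = (R−d)/(u−d) = (1.33−0.88)/(1.39−0.88) = 0.8824.
Terminal values V(4,·): V(4,0)=-442.0487, V(4,1)=-386.4406, V(4,2)=-298.6051, V(4,3)=-159.8648, V(4,4)=59.2817
  t=3,j=0: stock 109.0355 → up 151.5594 (V=-386.4406), down 95.9513 (V=-442.0487). Price -295.4758; hedge Δ=1.0000, bond B=-404.5113.
  t=3,j=1: stock 172.2266 → up 239.3949 (V=-298.6051), down 151.5594 (V=-386.4406). Price -232.2847; hedge Δ=1.0000, bond B=-404.5113.
  t=3,j=2: stock 272.0397 → up 378.1352 (V=-159.8648), down 239.3949 (V=-298.6051). Price -132.4716; hedge Δ=1.0000, bond B=-404.5113.
  t=3,j=3: stock 429.6990 → up 597.2817 (V=59.2817), down 378.1352 (V=-159.8648). Price 25.1878; hedge Δ=1.0000, bond B=-404.5113.
  t=2,j=0: stock 123.9040 → up 172.2266 (V=-232.2847), down 109.0355 (V=-295.4758). Price -180.2398; hedge Δ=1.0000, bond B=-304.1438.
  t=2,j=1: stock 195.7120 → up 272.0397 (V=-132.4716), down 172.2266 (V=-232.2847). Price -108.4318; hedge Δ=1.0000, bond B=-304.1438.
  t=2,j=2: stock 309.1360 → up 429.6990 (V=25.1878), down 272.0397 (V=-132.4716). Price 4.9922; hedge Δ=1.0000, bond B=-304.1438.
  t=1,j=0: stock 140.8000 → up 195.7120 (V=-108.4318), down 123.9040 (V=-180.2398). Price -87.8796; hedge Δ=1.0000, bond B=-228.6796.
  t=1,j=1: stock 222.4000 → up 309.1360 (V=4.9922), down 195.7120 (V=-108.4318). Price -6.2796; hedge Δ=1.0000, bond B=-228.6796.
  t=0,j=0: stock 160.0000 → up 222.4000 (V=-6.2796), down 140.8000 (V=-87.8796). Price -11.9395; hedge Δ=1.0000, bond B=-171.9395.
Each (Δ,B) replicates both successor values, so the strategy is self-financing and V0 is arbitrage-free.

(0,0): Delta=1.0000 Bond=-171.9395
(1,0): Delta=1.0000 Bond=-228.6796
(1,1): Delta=1.0000 Bond=-228.6796
(2,0): Delta=1.0000 Bond=-304.1438
(2,1): Delta=1.0000 Bond=-304.1438
(2,2): Delta=1.0000 Bond=-304.1438
(3,0): Delta=1.0000 Bond=-404.5113
(3,1): Delta=1.0000 Bond=-404.5113
(3,2): Delta=1.0000 Bond=-404.5113
(3,3): Delta=1.0000 Bond=-404.5113
V0=-11.9395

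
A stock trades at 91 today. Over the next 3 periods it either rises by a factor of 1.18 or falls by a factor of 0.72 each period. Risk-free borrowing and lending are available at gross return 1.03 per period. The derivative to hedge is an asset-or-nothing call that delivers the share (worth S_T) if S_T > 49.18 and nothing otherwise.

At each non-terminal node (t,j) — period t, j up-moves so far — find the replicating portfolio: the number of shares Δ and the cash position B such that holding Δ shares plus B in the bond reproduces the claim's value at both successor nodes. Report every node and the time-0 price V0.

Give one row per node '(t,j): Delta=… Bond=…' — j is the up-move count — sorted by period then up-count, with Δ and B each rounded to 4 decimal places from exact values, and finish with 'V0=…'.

The replicating-portfolio and risk-neutral prices coincide; use p* = (1.03−0.72)/(1.18−0.72) = 0.6739 for the latter.
Terminal values V(3,·): V(3,0)=0.0000, V(3,1)=55.6658, V(3,2)=91.2300, V(3,3)=149.5159
Node (2,0) S=47.1744: V=(p*·55.6658+(1−p*)·0.0000)/1.03=36.4213; Δ=(55.6658−0.0000)/(55.6658−33.9656)=2.5652; B=V−Δ·S=-84.5913
Node (2,1) S=77.3136: V=(p*·91.2300+(1−p*)·55.6658)/1.03=77.3136; Δ=(91.2300−55.6658)/(91.2300−55.6658)=1.0000; B=V−Δ·S=0.0000
Node (2,2) S=126.7084: V=(p*·149.5159+(1−p*)·91.2300)/1.03=126.7084; Δ=(149.5159−91.2300)/(149.5159−91.2300)=1.0000; B=V−Δ·S=0.0000
Node (1,0) S=65.5200: V=(p*·77.3136+(1−p*)·36.4213)/1.03=62.1157; Δ=(77.3136−36.4213)/(77.3136−47.1744)=1.3568; B=V−Δ·S=-26.7807
Node (1,1) S=107.3800: V=(p*·126.7084+(1−p*)·77.3136)/1.03=107.3800; Δ=(126.7084−77.3136)/(126.7084−77.3136)=1.0000; B=V−Δ·S=0.0000
Node (0,0) S=91.0000: V=(p*·107.3800+(1−p*)·62.1157)/1.03=89.9222; Δ=(107.3800−62.1157)/(107.3800−65.5200)=1.0813; B=V−Δ·S=-8.4785
Each (Δ,B) replicates both successor values, so the strategy is self-financing and V0 is arbitrage-free.

(0,0): Delta=1.0813 Bond=-8.4785
(1,0): Delta=1.3568 Bond=-26.7807
(1,1): Delta=1.0000 Bond=0.0000
(2,0): Delta=2.5652 Bond=-84.5913
(2,1): Delta=1.0000 Bond=0.0000
(2,2): Delta=1.0000 Bond=0.0000
V0=89.9222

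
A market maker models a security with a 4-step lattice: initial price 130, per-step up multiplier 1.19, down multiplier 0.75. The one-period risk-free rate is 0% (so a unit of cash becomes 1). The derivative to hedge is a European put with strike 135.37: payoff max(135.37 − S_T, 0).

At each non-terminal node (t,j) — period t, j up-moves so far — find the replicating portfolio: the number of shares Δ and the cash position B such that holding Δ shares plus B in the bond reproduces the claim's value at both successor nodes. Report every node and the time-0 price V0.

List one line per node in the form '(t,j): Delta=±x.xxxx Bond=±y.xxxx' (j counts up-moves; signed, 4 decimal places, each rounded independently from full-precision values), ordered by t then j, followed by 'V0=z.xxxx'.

(0,0): Delta=-0.4794 Bond=89.9143
(1,0): Delta=-0.7823 Bond=119.4488
(1,1): Delta=-0.3343 Bond=67.4681
(2,0): Delta=-1.0000 Bond=135.3700
(2,1): Delta=-0.6780 Bond=107.3486
(2,2): Delta=-0.1696 Bond=37.1590
(3,0): Delta=-1.0000 Bond=135.3700
(3,1): Delta=-1.0000 Bond=135.3700
(3,2): Delta=-0.5237 Bond=86.0524
(3,3): Delta=0.0000 Bond=0.0000
V0=27.5980

Under the risk-neutral measure, an up-move has probability p* = (R−d)/(u−d) = 0.5682 and values discount at R = 1.
Payoff layer (t=4): V(4,0)=94.2372, V(4,1)=70.1059, V(4,2)=31.8177, V(4,3)=0.0000, V(4,4)=0.0000
Node (3,0) S=54.8438: V=(p*·70.1059+(1−p*)·94.2372)/1=80.5263; Δ=(70.1059−94.2372)/(65.2641−41.1328)=-1.0000; B=V−Δ·S=135.3700
Node (3,1) S=87.0187: V=(p*·31.8177+(1−p*)·70.1059)/1=48.3513; Δ=(31.8177−70.1059)/(103.5523−65.2641)=-1.0000; B=V−Δ·S=135.3700
Node (3,2) S=138.0697: V=(p*·0.0000+(1−p*)·31.8177)/1=13.7395; Δ=(0.0000−31.8177)/(164.3030−103.5523)=-0.5237; B=V−Δ·S=86.0524
Node (3,3) S=219.0707: V=(p*·0.0000+(1−p*)·0.0000)/1=0.0000; Δ=(0.0000−0.0000)/(260.6941−164.3030)=0.0000; B=V−Δ·S=0.0000
Node (2,0) S=73.1250: V=(p*·48.3513+(1−p*)·80.5263)/1=62.2450; Δ=(48.3513−80.5263)/(87.0187−54.8438)=-1.0000; B=V−Δ·S=135.3700
Node (2,1) S=116.0250: V=(p*·13.7395+(1−p*)·48.3513)/1=28.6855; Δ=(13.7395−48.3513)/(138.0697−87.0187)=-0.6780; B=V−Δ·S=107.3486
Node (2,2) S=184.0930: V=(p*·0.0000+(1−p*)·13.7395)/1=5.9329; Δ=(0.0000−13.7395)/(219.0707−138.0697)=-0.1696; B=V−Δ·S=37.1590
Node (1,0) S=97.5000: V=(p*·28.6855+(1−p*)·62.2450)/1=43.1771; Δ=(28.6855−62.2450)/(116.0250−73.1250)=-0.7823; B=V−Δ·S=119.4488
Node (1,1) S=154.7000: V=(p*·5.9329+(1−p*)·28.6855)/1=15.7579; Δ=(5.9329−28.6855)/(184.0930−116.0250)=-0.3343; B=V−Δ·S=67.4681
Node (0,0) S=130.0000: V=(p*·15.7579+(1−p*)·43.1771)/1=27.5980; Δ=(15.7579−43.1771)/(154.7000−97.5000)=-0.4794; B=V−Δ·S=89.9143
Check: Δ(0,0)·S0 + B(0,0) = 27.5980 = V0.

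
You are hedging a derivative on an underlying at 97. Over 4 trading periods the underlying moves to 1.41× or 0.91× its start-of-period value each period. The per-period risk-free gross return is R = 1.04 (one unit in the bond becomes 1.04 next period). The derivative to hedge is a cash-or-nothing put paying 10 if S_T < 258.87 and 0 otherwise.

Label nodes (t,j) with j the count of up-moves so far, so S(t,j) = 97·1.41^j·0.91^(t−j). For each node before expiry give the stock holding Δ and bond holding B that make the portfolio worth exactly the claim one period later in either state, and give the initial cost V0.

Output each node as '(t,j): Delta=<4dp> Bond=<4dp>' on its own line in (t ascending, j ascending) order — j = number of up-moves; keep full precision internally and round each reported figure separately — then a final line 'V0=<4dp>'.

Since d<R<u, set p* = (R−d)/(u−d) = 0.2600; price each node as the discounted p*-expectation of its children.
Terminal payoffs: V(4,0)=10.0000, V(4,1)=10.0000, V(4,2)=10.0000, V(4,3)=10.0000, V(4,4)=0.0000
  t=3,j=0: stock 73.0964 → up 103.0659 (V=10.0000), down 66.5177 (V=10.0000). Price 9.6154; hedge Δ=0.0000, bond B=9.6154.
  t=3,j=1: stock 113.2592 → up 159.6955 (V=10.0000), down 103.0659 (V=10.0000). Price 9.6154; hedge Δ=0.0000, bond B=9.6154.
  t=3,j=2: stock 175.4896 → up 247.4403 (V=10.0000), down 159.6955 (V=10.0000). Price 9.6154; hedge Δ=0.0000, bond B=9.6154.
  t=3,j=3: stock 271.9124 → up 383.3965 (V=0.0000), down 247.4403 (V=10.0000). Price 7.1154; hedge Δ=-0.0736, bond B=27.1154.
  t=2,j=0: stock 80.3257 → up 113.2592 (V=9.6154), down 73.0964 (V=9.6154). Price 9.2456; hedge Δ=0.0000, bond B=9.2456.
  t=2,j=1: stock 124.4607 → up 175.4896 (V=9.6154), down 113.2592 (V=9.6154). Price 9.2456; hedge Δ=0.0000, bond B=9.2456.
  t=2,j=2: stock 192.8457 → up 271.9124 (V=7.1154), down 175.4896 (V=9.6154). Price 8.6206; hedge Δ=-0.0259, bond B=13.6206.
  t=1,j=0: stock 88.2700 → up 124.4607 (V=9.2456), down 80.3257 (V=9.2456). Price 8.8900; hedge Δ=0.0000, bond B=8.8900.
  t=1,j=1: stock 136.7700 → up 192.8457 (V=8.6206), down 124.4607 (V=9.2456). Price 8.7337; hedge Δ=-0.0091, bond B=9.9837.
  t=0,j=0: stock 97.0000 → up 136.7700 (V=8.7337), down 88.2700 (V=8.8900). Price 8.5090; hedge Δ=-0.0032, bond B=8.8215.
Each (Δ,B) replicates both successor values, so the strategy is self-financing and V0 is arbitrage-free.

(0,0): Delta=-0.0032 Bond=8.8215
(1,0): Delta=0.0000 Bond=8.8900
(1,1): Delta=-0.0091 Bond=9.9837
(2,0): Delta=0.0000 Bond=9.2456
(2,1): Delta=0.0000 Bond=9.2456
(2,2): Delta=-0.0259 Bond=13.6206
(3,0): Delta=0.0000 Bond=9.6154
(3,1): Delta=0.0000 Bond=9.6154
(3,2): Delta=0.0000 Bond=9.6154
(3,3): Delta=-0.0736 Bond=27.1154
V0=8.5090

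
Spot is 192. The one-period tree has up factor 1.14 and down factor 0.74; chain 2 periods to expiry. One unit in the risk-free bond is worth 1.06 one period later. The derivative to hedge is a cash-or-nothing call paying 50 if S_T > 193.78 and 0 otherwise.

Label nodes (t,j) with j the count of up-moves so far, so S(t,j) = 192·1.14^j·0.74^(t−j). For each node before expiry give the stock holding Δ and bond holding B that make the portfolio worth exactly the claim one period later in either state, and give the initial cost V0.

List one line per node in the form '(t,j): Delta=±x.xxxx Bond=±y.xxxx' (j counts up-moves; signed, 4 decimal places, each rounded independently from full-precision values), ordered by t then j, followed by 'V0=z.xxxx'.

No-arbitrage ⇒ martingale measure with p* = (R−d)/(u−d) = 0.8000.
At expiry t=2: V(2,0)=0.0000, V(2,1)=0.0000, V(2,2)=50.0000
  t=1,j=0: stock 142.0800 → up 161.9712 (V=0.0000), down 105.1392 (V=0.0000). Price 0.0000; hedge Δ=0.0000, bond B=0.0000.
  t=1,j=1: stock 218.8800 → up 249.5232 (V=50.0000), down 161.9712 (V=0.0000). Price 37.7358; hedge Δ=0.5711, bond B=-87.2642.
  t=0,j=0: stock 192.0000 → up 218.8800 (V=37.7358), down 142.0800 (V=0.0000). Price 28.4799; hedge Δ=0.4914, bond B=-65.8597.
Root portfolio cost Δ·192+B reproduces V0=28.4799.

(0,0): Delta=0.4914 Bond=-65.8597
(1,0): Delta=0.0000 Bond=0.0000
(1,1): Delta=0.5711 Bond=-87.2642
V0=28.4799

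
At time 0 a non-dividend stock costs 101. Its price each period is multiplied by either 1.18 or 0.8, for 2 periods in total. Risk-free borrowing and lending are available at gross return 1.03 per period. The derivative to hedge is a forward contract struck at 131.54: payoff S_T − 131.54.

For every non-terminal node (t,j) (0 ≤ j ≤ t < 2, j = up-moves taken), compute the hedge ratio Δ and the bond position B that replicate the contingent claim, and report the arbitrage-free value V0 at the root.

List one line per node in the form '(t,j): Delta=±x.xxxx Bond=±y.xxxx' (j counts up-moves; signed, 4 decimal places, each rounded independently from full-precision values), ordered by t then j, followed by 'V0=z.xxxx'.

(0,0): Delta=1.0000 Bond=-123.9891
(1,0): Delta=1.0000 Bond=-127.7087
(1,1): Delta=1.0000 Bond=-127.7087
V0=-22.9891

The replicating-portfolio and risk-neutral prices coincide; use p* = (1.03−0.8)/(1.18−0.8) = 0.6053 for the latter.
At expiry t=2: V(2,0)=-66.9000, V(2,1)=-36.1960, V(2,2)=9.0924
  t=1,j=0: stock 80.8000 → up 95.3440 (V=-36.1960), down 64.6400 (V=-66.9000). Price -46.9087; hedge Δ=1.0000, bond B=-127.7087.
  t=1,j=1: stock 119.1800 → up 140.6324 (V=9.0924), down 95.3440 (V=-36.1960). Price -8.5287; hedge Δ=1.0000, bond B=-127.7087.
  t=0,j=0: stock 101.0000 → up 119.1800 (V=-8.5287), down 80.8000 (V=-46.9087). Price -22.9891; hedge Δ=1.0000, bond B=-123.9891.
Root portfolio cost Δ·101+B reproduces V0=-22.9891.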